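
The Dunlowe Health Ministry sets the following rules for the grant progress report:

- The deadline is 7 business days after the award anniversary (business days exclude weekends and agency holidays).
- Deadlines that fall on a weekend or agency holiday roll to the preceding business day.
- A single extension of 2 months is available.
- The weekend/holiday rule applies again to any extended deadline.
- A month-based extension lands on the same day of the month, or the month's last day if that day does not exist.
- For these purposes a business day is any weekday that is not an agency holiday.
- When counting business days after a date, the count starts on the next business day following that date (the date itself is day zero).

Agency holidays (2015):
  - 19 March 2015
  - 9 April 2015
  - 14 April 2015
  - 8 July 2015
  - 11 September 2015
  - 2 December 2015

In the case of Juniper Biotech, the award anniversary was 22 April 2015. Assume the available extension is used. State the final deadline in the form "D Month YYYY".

1 July 2015

7 business days after 22 April 2015, excluding weekends and holidays, is 1 May 2015.
1 May 2015 falls on a Friday, which is a business day, so no adjustment is needed.
Applying the 2 months extension: 2 months after 1 May 2015 is 1 July 2015.
Since 1 July 2015 is a Wednesday and not a holiday, the date is unchanged.
The final due date is 1 July 2015.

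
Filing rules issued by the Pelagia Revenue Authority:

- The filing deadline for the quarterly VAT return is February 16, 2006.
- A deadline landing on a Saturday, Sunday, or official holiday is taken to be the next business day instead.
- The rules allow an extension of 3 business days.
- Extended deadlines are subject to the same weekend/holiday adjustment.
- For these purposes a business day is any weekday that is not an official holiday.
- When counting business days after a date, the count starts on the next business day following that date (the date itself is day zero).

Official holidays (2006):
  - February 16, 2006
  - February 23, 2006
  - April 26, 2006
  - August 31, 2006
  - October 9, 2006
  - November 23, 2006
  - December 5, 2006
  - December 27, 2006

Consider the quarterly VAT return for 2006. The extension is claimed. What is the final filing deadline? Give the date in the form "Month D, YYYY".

The statutory due date is February 16, 2006.
Because February 16, 2006 is a listed holiday, the deadline becomes February 17, 2006 (Friday).
The 3-business-day extension runs from February 17, 2006 to February 22, 2006.
February 22, 2006 falls on a Wednesday, which is a business day, so no adjustment is needed.
So the filing is due February 22, 2006.

February 22, 2006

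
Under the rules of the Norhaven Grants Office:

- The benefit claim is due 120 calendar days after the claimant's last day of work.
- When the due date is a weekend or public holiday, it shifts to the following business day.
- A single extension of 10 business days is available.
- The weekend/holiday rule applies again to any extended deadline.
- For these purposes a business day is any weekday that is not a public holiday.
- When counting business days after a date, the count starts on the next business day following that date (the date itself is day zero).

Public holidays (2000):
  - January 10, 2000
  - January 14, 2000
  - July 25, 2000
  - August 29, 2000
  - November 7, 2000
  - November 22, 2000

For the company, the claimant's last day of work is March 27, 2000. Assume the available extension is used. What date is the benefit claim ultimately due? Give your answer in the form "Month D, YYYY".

August 9, 2000

120 calendar days after March 27, 2000 is July 25, 2000.
Because July 25, 2000 is a listed holiday, the deadline becomes July 26, 2000 (Wednesday).
The 10-business-day extension runs from July 26, 2000 to August 9, 2000.
August 9, 2000 falls on a Wednesday, which is a business day, so no adjustment is needed.
The final due date is August 9, 2000.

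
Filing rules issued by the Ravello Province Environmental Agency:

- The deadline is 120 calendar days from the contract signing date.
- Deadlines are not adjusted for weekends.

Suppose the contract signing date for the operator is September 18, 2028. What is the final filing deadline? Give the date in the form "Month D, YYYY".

120 calendar days after September 18, 2028 is January 16, 2029.
No adjustment is made for weekends or holidays, so January 16, 2029 stands.
So the filing is due January 16, 2029.

January 16, 2029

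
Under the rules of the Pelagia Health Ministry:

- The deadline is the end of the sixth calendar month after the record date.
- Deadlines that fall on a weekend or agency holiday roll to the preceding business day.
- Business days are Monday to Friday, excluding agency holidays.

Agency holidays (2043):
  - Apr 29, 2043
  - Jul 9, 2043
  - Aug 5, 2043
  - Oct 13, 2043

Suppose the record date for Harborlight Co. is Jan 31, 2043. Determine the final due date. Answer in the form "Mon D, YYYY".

6 months after Jan 31, 2043 is July 2043; that month ends on Jul 31, 2043.
Jul 31, 2043 is a Friday and not a listed holiday, so it stands.
The final due date is Jul 31, 2043.

Jul 31, 2043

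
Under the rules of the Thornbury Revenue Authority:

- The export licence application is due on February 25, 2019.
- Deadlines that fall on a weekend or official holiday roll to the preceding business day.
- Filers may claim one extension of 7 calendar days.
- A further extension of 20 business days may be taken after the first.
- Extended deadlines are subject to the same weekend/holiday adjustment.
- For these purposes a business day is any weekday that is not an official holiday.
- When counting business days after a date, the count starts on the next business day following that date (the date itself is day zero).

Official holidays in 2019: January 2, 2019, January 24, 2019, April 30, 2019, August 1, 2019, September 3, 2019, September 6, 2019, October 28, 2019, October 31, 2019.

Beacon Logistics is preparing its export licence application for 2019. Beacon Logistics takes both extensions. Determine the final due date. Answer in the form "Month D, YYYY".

The statutory due date is February 25, 2019.
February 25, 2019 falls on a Monday, which is a business day, so no adjustment is needed.
With the 7-day extension, February 25, 2019 becomes March 4, 2019.
March 4, 2019 falls on a Monday, which is a business day, so no adjustment is needed.
Applying the 20-business-day extension: 20 business days after March 4, 2019 is April 1, 2019.
April 1, 2019 falls on a Monday, which is a business day, so no adjustment is needed.
So the filing is due April 1, 2019.

April 1, 2019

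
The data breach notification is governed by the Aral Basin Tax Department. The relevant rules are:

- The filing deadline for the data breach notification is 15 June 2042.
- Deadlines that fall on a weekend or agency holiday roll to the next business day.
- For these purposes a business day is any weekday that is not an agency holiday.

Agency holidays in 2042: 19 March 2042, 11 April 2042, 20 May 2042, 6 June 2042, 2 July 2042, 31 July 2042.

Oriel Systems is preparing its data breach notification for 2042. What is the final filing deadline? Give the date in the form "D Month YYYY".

Start from the fixed due date, 15 June 2042.
Because 15 June 2042 is a Sunday, the deadline becomes 16 June 2042 (Monday).
Final deadline: 16 June 2042.

16 June 2042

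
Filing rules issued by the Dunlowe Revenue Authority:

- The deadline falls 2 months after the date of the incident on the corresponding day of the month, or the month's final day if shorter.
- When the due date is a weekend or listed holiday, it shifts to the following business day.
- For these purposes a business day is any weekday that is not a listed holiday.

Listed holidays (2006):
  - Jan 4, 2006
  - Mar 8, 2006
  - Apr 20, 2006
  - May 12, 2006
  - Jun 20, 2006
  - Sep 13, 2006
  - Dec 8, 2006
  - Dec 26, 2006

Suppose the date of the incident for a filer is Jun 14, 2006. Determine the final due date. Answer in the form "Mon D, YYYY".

Aug 14, 2006

Moving 2 months forward from Jun 14, 2006 on the corresponding day gives Aug 14, 2006.
Since Aug 14, 2006 is a Monday and not a holiday, the date is unchanged.
So the filing is due Aug 14, 2006.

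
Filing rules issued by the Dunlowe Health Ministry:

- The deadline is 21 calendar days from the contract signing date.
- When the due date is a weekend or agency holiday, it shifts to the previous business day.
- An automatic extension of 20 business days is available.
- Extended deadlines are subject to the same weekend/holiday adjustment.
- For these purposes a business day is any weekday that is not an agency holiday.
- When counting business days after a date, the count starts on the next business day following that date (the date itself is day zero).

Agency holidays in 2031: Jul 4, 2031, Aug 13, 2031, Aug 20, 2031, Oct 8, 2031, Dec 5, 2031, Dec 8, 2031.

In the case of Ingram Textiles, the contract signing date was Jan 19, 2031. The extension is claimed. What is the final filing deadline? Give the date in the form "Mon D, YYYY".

Adding 21 calendar days to Jan 19, 2031 gives Feb 9, 2031.
Because Feb 9, 2031 is a Sunday, the deadline becomes Feb 7, 2031 (Friday).
The 20-business-day extension runs from Feb 7, 2031 to Mar 7, 2031.
Mar 7, 2031 is a Friday and not a listed holiday, so it stands.
Deadline: Mar 7, 2031.

Mar 7, 2031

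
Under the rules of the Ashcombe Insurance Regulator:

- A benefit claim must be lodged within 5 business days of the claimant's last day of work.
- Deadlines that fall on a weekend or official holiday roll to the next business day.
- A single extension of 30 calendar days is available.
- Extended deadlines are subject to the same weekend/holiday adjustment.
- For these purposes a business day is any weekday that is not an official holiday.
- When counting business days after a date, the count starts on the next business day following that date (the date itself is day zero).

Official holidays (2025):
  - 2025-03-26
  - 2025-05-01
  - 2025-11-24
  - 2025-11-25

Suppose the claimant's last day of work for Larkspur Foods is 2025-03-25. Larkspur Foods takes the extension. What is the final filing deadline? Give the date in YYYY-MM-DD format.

2025-05-02

Starting the day after 2025-03-25 and counting 5 business days lands on 2025-04-02.
2025-04-02 (Wednesday) is already a business day.
Applying the 30-calendar-day extension: 2025-04-02 + 30 days = 2025-05-02.
2025-05-02 falls on a Friday, which is a business day, so no adjustment is needed.
The final due date is 2025-05-02.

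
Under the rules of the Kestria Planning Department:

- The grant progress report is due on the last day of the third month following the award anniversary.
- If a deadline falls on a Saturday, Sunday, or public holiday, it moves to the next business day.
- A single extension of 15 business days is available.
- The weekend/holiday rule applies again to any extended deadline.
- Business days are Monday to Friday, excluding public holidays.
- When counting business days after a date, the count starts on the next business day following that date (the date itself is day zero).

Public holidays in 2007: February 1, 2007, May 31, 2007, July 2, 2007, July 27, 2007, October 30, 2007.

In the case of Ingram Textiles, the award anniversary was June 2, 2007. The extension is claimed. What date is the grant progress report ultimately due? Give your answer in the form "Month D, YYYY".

3 months after June 2, 2007 is September 2007; that month ends on September 30, 2007.
September 30, 2007 falls on a Sunday. Rolling to the next business day gives October 1, 2007, a Monday.
Counting 15 further business days from October 1, 2007 reaches October 22, 2007.
October 22, 2007 (Monday) is already a business day.
Final deadline: October 22, 2007.

October 22, 2007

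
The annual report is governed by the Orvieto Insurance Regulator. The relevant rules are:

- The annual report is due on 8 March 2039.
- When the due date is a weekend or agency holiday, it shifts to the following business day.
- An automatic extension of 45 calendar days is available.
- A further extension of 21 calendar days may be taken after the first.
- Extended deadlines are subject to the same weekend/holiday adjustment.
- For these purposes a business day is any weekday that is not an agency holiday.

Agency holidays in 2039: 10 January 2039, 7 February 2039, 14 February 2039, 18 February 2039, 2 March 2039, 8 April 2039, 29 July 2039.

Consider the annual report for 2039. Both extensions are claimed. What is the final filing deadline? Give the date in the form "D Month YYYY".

13 May 2039

The statutory due date is 8 March 2039.
Since 8 March 2039 is a Tuesday and not a holiday, the date is unchanged.
With the 45-day extension, 8 March 2039 becomes 22 April 2039.
22 April 2039 falls on a Friday, which is a business day, so no adjustment is needed.
The 21-calendar-day extension moves the deadline from 22 April 2039 to 13 May 2039.
Since 13 May 2039 is a Friday and not a holiday, the date is unchanged.
The final due date is 13 May 2039.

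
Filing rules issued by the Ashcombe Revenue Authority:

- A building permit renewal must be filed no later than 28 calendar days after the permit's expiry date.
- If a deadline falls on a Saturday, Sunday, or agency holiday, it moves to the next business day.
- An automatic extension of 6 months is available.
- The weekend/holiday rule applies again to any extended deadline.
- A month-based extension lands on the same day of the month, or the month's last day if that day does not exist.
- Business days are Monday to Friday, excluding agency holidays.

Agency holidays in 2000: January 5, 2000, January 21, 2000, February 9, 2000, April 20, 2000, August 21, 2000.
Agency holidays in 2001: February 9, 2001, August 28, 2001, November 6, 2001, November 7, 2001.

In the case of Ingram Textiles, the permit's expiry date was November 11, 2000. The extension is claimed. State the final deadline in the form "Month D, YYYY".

June 11, 2001

28 calendar days after November 11, 2000 is December 9, 2000.
Because December 9, 2000 is a Saturday, the deadline becomes December 11, 2000 (Monday).
Add 6 months to December 11, 2000: June 11, 2001.
June 11, 2001 (Monday) is already a business day.
So the filing is due June 11, 2001.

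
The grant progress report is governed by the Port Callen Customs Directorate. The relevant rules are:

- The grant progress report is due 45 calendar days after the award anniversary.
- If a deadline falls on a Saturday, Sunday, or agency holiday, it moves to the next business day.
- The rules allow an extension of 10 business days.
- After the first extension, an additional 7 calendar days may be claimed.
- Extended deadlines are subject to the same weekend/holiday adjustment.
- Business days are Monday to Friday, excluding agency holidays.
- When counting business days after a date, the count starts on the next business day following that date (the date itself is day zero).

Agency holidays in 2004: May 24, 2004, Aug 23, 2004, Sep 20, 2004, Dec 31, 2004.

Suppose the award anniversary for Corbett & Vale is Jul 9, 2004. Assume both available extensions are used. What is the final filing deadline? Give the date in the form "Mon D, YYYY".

Sep 14, 2004

Trigger date Jul 9, 2004 + 45 calendar days = Aug 23, 2004.
Aug 23, 2004 falls on a listed holiday. Rolling to the next business day gives Aug 24, 2004, a Tuesday.
Applying the 10-business-day extension: 10 business days after Aug 24, 2004 is Sep 7, 2004.
Sep 7, 2004 (Tuesday) is already a business day.
Add the 7 calendar-day extension to Sep 7, 2004: Sep 14, 2004.
Sep 14, 2004 is a Tuesday and not a listed holiday, so it stands.
Final deadline: Sep 14, 2004.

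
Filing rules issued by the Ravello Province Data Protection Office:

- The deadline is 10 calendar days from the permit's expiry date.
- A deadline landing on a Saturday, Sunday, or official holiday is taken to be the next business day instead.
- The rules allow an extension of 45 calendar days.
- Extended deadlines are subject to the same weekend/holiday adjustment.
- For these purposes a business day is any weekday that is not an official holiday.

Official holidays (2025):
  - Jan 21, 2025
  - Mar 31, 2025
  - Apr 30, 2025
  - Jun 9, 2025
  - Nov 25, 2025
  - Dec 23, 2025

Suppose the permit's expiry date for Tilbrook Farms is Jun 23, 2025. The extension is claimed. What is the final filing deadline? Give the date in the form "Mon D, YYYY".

Aug 18, 2025

Adding 10 calendar days to Jun 23, 2025 gives Jul 3, 2025.
Jul 3, 2025 falls on a Thursday, which is a business day, so no adjustment is needed.
Applying the 45-calendar-day extension: Jul 3, 2025 + 45 days = Aug 17, 2025.
Aug 17, 2025 is a Sunday; the next business day is Aug 18, 2025 (Monday).
Final deadline: Aug 18, 2025.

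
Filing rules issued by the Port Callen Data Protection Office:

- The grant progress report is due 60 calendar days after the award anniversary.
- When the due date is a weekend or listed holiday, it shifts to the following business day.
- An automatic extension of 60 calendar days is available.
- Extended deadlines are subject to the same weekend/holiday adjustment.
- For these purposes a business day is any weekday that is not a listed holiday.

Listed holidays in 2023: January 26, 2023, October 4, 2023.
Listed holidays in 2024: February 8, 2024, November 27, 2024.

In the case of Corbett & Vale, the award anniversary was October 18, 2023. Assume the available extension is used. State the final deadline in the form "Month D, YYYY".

February 16, 2024

Trigger date October 18, 2023 + 60 calendar days = December 17, 2023.
Because December 17, 2023 is a Sunday, the deadline becomes December 18, 2023 (Monday).
With the 60-day extension, December 18, 2023 becomes February 16, 2024.
February 16, 2024 falls on a Friday, which is a business day, so no adjustment is needed.
So the filing is due February 16, 2024.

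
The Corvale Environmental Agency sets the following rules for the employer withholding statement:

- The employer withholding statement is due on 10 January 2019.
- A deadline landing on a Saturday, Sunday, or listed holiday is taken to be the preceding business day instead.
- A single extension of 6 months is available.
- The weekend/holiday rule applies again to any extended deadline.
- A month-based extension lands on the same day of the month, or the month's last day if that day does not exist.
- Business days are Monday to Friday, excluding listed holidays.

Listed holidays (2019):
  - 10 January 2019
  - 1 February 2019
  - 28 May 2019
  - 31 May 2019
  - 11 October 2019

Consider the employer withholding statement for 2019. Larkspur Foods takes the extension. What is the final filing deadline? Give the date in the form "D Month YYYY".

The statutory due date is 10 January 2019.
10 January 2019 falls on a listed holiday. Rolling to the preceding business day gives 9 January 2019, a Wednesday.
Applying the 6 months extension: 6 months after 9 January 2019 is 9 July 2019.
Since 9 July 2019 is a Tuesday and not a holiday, the date is unchanged.
Final deadline: 9 July 2019.

9 July 2019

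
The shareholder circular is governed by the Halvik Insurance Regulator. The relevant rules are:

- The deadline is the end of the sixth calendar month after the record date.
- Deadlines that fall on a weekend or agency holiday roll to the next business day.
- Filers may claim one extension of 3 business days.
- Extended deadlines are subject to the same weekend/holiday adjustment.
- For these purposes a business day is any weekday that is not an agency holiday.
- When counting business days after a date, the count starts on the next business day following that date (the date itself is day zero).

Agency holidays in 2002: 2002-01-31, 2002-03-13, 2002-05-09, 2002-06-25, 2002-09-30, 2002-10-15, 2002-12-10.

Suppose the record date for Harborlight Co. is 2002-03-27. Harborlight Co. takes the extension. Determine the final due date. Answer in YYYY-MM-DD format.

2002-10-04

The sixth month after 2002-03-27 is September 2002, whose last day is 2002-09-30.
2002-09-30 is a listed holiday, so it moves to the next business day, 2002-10-01 (Tuesday).
Counting 3 further business days from 2002-10-01 reaches 2002-10-04.
Since 2002-10-04 is a Friday and not a holiday, the date is unchanged.
The final due date is 2002-10-04.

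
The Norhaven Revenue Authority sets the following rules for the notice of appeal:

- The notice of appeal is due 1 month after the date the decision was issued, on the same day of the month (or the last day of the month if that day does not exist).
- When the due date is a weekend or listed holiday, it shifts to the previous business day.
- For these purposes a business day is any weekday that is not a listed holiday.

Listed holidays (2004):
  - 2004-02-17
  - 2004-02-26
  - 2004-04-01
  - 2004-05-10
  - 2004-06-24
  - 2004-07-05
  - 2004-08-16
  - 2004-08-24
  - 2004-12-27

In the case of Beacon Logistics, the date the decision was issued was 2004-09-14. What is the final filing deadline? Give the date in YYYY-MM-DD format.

1 month from 2004-09-14 is 2004-10-14.
2004-10-14 falls on a Thursday, which is a business day, so no adjustment is needed.
Final deadline: 2004-10-14.

2004-10-14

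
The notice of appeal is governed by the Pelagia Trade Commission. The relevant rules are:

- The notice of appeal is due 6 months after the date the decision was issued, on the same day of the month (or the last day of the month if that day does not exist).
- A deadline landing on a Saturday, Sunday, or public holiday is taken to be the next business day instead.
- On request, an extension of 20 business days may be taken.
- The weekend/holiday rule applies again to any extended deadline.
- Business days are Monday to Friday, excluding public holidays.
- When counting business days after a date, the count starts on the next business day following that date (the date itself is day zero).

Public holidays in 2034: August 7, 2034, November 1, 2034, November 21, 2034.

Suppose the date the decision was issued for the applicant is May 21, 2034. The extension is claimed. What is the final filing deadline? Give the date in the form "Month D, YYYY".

Moving 6 months forward from May 21, 2034 on the corresponding day gives November 21, 2034.
Because November 21, 2034 is a listed holiday, the deadline becomes November 22, 2034 (Wednesday).
Applying the 20-business-day extension: 20 business days after November 22, 2034 is December 20, 2034.
Since December 20, 2034 is a Wednesday and not a holiday, the date is unchanged.
So the filing is due December 20, 2034.

December 20, 2034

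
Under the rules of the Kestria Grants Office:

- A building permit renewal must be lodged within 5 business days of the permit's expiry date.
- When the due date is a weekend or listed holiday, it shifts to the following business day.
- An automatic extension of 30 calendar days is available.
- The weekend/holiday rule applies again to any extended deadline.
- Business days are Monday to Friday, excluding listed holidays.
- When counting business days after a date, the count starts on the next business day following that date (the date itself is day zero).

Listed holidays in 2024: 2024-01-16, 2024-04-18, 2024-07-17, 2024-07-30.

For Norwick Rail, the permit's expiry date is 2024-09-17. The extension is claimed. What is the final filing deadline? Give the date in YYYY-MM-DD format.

2024-10-24

Counting 5 business days after 2024-09-17 (skipping weekends and listed holidays) reaches 2024-09-24.
2024-09-24 (Tuesday) is already a business day.
The 30-calendar-day extension moves the deadline from 2024-09-24 to 2024-10-24.
2024-10-24 is a Thursday and not a listed holiday, so it stands.
Deadline: 2024-10-24.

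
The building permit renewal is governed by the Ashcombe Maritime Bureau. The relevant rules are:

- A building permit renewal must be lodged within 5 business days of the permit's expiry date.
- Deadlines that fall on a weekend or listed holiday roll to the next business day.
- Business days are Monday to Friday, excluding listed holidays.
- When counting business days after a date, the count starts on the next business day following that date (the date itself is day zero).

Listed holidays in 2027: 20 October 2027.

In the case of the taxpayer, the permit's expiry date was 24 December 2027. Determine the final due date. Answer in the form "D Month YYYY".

31 December 2027

Counting 5 business days after 24 December 2027 (skipping weekends and listed holidays) reaches 31 December 2027.
Since 31 December 2027 is a Friday and not a holiday, the date is unchanged.
The final due date is 31 December 2027.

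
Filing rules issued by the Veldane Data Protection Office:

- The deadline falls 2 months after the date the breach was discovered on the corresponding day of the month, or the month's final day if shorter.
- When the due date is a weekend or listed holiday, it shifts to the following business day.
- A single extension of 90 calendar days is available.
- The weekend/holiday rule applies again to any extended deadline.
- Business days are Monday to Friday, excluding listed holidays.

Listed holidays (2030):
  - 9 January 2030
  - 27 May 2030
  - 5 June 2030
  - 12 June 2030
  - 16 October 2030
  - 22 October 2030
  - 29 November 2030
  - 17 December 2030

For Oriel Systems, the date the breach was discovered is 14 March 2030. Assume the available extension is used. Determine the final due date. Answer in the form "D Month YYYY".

Moving 2 months forward from 14 March 2030 on the corresponding day gives 14 May 2030.
14 May 2030 (Tuesday) is already a business day.
The 90-calendar-day extension moves the deadline from 14 May 2030 to 12 August 2030.
12 August 2030 is a Monday and not a listed holiday, so it stands.
The final due date is 12 August 2030.

12 August 2030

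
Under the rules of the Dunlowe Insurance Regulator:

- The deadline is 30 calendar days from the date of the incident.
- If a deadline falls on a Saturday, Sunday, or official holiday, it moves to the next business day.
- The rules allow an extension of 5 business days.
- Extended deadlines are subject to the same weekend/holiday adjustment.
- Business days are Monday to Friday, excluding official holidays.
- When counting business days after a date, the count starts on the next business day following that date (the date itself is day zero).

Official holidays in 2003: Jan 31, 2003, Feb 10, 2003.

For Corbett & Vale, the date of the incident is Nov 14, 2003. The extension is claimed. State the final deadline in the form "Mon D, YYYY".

From Nov 14, 2003, 30 calendar days later is Dec 14, 2003.
Because Dec 14, 2003 is a Sunday, the deadline becomes Dec 15, 2003 (Monday).
The 5-business-day extension runs from Dec 15, 2003 to Dec 22, 2003.
Dec 22, 2003 falls on a Monday, which is a business day, so no adjustment is needed.
So the filing is due Dec 22, 2003.

Dec 22, 2003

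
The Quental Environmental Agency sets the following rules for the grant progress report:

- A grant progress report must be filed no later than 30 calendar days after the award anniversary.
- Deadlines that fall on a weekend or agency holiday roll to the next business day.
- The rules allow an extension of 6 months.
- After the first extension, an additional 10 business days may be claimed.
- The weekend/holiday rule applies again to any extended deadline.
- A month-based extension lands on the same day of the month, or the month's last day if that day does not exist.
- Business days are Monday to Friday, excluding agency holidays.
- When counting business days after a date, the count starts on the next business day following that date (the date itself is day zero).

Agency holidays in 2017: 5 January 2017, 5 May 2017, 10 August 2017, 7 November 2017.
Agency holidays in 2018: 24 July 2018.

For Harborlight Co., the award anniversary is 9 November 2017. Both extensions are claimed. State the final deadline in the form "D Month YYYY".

25 June 2018

From 9 November 2017, 30 calendar days later is 9 December 2017.
9 December 2017 falls on a Saturday. Rolling to the next business day gives 11 December 2017, a Monday.
Applying the 6 months extension: 6 months after 11 December 2017 is 11 June 2018.
Since 11 June 2018 is a Monday and not a holiday, the date is unchanged.
Counting 10 further business days from 11 June 2018 reaches 25 June 2018.
25 June 2018 (Monday) is already a business day.
The final due date is 25 June 2018.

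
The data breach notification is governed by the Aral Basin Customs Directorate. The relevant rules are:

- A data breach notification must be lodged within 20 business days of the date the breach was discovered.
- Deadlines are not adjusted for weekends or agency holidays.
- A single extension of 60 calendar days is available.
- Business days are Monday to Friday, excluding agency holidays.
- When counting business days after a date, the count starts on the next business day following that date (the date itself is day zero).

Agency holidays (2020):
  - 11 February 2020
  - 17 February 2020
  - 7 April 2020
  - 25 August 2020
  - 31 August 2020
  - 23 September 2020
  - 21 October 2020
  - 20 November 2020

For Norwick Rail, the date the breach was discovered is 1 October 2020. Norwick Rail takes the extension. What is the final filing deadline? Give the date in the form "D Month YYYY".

29 December 2020

Counting 20 business days after 1 October 2020 (skipping weekends and listed holidays) reaches 30 October 2020.
No adjustment is made for weekends or holidays, so 30 October 2020 stands.
With the 60-day extension, 30 October 2020 becomes 29 December 2020.
29 December 2020 is a Tuesday; no weekend or holiday adjustment applies.
So the filing is due 29 December 2020.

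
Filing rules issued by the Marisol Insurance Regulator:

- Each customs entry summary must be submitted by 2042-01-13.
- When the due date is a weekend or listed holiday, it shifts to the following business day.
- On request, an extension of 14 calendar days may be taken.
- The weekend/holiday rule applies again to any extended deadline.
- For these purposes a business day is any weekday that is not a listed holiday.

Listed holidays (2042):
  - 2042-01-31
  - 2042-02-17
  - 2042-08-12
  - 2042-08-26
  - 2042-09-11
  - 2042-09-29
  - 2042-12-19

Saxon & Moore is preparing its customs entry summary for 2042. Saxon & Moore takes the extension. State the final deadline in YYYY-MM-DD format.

The statutory due date is 2042-01-13.
2042-01-13 is a Monday and not a listed holiday, so it stands.
The 14-calendar-day extension moves the deadline from 2042-01-13 to 2042-01-27.
2042-01-27 (Monday) is already a business day.
So the filing is due 2042-01-27.

2042-01-27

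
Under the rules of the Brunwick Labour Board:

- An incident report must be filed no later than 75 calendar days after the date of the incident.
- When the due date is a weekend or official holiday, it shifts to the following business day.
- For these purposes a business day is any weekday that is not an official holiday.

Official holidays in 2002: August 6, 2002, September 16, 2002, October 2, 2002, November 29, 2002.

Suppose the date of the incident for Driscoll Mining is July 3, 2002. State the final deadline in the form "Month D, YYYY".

From July 3, 2002, 75 calendar days later is September 16, 2002.
Because September 16, 2002 is a listed holiday, the deadline becomes September 17, 2002 (Tuesday).
Deadline: September 17, 2002.

September 17, 2002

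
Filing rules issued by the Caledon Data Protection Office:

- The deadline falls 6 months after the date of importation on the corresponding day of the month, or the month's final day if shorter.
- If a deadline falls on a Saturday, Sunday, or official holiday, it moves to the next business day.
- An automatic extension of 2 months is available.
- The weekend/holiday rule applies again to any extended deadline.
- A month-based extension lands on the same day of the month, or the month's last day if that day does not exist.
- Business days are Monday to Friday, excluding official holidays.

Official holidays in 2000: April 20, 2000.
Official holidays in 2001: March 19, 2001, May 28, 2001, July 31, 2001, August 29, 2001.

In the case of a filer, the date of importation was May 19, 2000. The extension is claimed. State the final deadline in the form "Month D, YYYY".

6 months from May 19, 2000 is November 19, 2000.
November 19, 2000 falls on a Sunday. Rolling to the next business day gives November 20, 2000, a Monday.
Applying the 2 months extension: 2 months after November 20, 2000 is January 20, 2001.
January 20, 2001 falls on a Saturday. Rolling to the next business day gives January 22, 2001, a Monday.
Deadline: January 22, 2001.

January 22, 2001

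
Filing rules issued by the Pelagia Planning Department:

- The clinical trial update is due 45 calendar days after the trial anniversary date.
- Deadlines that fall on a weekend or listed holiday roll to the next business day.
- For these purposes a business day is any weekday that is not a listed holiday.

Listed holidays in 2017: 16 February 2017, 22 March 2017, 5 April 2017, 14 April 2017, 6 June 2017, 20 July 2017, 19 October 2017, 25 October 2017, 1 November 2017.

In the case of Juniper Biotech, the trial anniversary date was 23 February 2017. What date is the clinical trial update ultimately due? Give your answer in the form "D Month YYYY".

Adding 45 calendar days to 23 February 2017 gives 9 April 2017.
Because 9 April 2017 is a Sunday, the deadline becomes 10 April 2017 (Monday).
The final due date is 10 April 2017.

10 April 2017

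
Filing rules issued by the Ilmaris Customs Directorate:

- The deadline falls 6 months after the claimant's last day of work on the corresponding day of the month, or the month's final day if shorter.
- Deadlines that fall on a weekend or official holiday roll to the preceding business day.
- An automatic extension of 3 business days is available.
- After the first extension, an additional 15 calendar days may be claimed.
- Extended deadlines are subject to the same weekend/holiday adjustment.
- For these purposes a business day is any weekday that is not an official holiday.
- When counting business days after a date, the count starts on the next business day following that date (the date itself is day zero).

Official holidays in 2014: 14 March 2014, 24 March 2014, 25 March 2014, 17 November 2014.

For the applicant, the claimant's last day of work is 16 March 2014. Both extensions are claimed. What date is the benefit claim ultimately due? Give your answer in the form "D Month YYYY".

3 October 2014

Moving 6 months forward from 16 March 2014 on the corresponding day gives 16 September 2014.
16 September 2014 is a Tuesday and not a listed holiday, so it stands.
Applying the 3-business-day extension: 3 business days after 16 September 2014 is 19 September 2014.
19 September 2014 is a Friday and not a listed holiday, so it stands.
The 15-calendar-day extension moves the deadline from 19 September 2014 to 4 October 2014.
4 October 2014 is a Saturday; the preceding business day is 3 October 2014 (Friday).
So the filing is due 3 October 2014.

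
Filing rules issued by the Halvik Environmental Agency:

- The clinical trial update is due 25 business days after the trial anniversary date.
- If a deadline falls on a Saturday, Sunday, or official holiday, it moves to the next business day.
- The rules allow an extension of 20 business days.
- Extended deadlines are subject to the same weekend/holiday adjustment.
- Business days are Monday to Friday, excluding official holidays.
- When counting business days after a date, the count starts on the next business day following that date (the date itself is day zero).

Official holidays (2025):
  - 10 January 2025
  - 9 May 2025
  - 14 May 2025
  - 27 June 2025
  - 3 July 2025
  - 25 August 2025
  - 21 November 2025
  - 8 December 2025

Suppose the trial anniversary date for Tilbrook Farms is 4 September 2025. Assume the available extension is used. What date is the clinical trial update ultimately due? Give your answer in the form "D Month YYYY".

Counting 25 business days after 4 September 2025 (skipping weekends and listed holidays) reaches 9 October 2025.
9 October 2025 (Thursday) is already a business day.
Counting 20 further business days from 9 October 2025 reaches 6 November 2025.
6 November 2025 (Thursday) is already a business day.
So the filing is due 6 November 2025.

6 November 2025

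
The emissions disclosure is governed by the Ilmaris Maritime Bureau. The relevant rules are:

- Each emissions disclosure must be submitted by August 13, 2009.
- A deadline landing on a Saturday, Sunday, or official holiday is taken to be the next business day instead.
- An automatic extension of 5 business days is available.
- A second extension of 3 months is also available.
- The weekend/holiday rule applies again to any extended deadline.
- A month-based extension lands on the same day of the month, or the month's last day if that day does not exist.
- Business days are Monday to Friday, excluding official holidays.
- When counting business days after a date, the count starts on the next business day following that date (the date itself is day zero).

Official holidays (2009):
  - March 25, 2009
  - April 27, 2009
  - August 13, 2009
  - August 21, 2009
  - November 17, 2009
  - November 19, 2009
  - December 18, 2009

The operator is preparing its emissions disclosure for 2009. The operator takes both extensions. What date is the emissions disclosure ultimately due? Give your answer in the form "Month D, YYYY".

The stated deadline is August 13, 2009.
August 13, 2009 falls on a listed holiday. Rolling to the next business day gives August 14, 2009, a Friday.
Applying the 5-business-day extension: 5 business days after August 14, 2009 is August 24, 2009.
August 24, 2009 is a Monday and not a listed holiday, so it stands.
Add 3 months to August 24, 2009: November 24, 2009.
November 24, 2009 (Tuesday) is already a business day.
Final deadline: November 24, 2009.

November 24, 2009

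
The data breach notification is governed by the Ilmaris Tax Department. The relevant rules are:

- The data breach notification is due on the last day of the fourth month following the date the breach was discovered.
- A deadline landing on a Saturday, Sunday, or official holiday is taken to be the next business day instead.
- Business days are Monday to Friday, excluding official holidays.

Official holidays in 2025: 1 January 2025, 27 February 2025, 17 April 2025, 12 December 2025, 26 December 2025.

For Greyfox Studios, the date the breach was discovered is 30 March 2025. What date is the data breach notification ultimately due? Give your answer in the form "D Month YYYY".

The fourth month after 30 March 2025 is July 2025, whose last day is 31 July 2025.
Since 31 July 2025 is a Thursday and not a holiday, the date is unchanged.
So the filing is due 31 July 2025.

31 July 2025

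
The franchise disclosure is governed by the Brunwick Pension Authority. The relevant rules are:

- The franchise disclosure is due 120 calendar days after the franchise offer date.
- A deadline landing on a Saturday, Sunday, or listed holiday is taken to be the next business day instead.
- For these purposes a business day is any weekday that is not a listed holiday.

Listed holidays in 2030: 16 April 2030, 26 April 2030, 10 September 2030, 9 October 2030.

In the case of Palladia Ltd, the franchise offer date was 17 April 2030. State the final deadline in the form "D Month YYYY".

15 August 2030

Trigger date 17 April 2030 + 120 calendar days = 15 August 2030.
15 August 2030 is a Thursday and not a listed holiday, so it stands.
So the filing is due 15 August 2030.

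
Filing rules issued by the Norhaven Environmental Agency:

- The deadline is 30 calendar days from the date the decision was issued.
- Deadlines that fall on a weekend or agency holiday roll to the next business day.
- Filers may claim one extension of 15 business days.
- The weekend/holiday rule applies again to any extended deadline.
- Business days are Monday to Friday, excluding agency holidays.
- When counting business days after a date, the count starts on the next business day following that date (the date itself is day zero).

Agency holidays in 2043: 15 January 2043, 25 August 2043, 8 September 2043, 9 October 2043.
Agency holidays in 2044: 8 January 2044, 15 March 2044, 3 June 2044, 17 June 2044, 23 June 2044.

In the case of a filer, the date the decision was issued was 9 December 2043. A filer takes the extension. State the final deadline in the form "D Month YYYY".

1 February 2044

From 9 December 2043, 30 calendar days later is 8 January 2044.
8 January 2044 falls on a listed holiday. Rolling to the next business day gives 11 January 2044, a Monday.
The 15-business-day extension runs from 11 January 2044 to 1 February 2044.
1 February 2044 falls on a Monday, which is a business day, so no adjustment is needed.
The final due date is 1 February 2044.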